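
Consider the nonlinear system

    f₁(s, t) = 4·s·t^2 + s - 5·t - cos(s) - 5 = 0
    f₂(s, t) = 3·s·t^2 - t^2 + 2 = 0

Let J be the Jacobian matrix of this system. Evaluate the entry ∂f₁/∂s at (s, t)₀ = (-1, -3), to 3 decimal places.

36.159

∂f₁/∂s = 4·t^2 + sin(s) + 1.
At (-1, -3) this is 36.159.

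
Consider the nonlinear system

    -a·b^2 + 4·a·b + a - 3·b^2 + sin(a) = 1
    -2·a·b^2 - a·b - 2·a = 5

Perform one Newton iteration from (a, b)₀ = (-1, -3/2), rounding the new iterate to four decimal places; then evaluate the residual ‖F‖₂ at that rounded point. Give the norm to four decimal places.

At (-1, -3/2): F = (-1.341471, 0.0000).
Jacobian J = [[-b^2 + 4·b + cos(a) + 1, -2·a·b + 4·a - 6·b], [-2·b^2 - b - 2, -4·a·b - a]].
At the point, J = [[-6.709698, 2.0000], [-5.0000, -5.0000]] (det J = 43.548488).
Solving J·Δ = −F gives Δ = (-0.1540, 0.1540).
Then the next iterate is (a, b)₁ = (-1.1540, -1.3460).
Re-evaluating at (-1.1540, -1.3460): F = (-0.199682, -0.063843), so ‖F‖₂ = 0.2096.

0.2096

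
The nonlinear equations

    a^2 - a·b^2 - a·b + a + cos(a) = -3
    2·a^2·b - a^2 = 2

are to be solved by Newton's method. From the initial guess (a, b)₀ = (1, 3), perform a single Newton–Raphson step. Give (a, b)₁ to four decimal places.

At (1, 3): F = (-6.459698, 3.0000).
Jacobian J = [[2·a - b^2 - b - sin(a) + 1, -2·a·b - a], [4·a·b - 2·a, 2·a^2]].
At the point, J = [[-9.841471, -7.0000], [10.0000, 2.0000]] (det J = 50.317058).
Solving J·Δ = −F gives Δ = (-0.1606, -0.6970).
Then the next iterate is (a, b)₁ = (0.8394, 2.3030).

(0.8394, 2.3030)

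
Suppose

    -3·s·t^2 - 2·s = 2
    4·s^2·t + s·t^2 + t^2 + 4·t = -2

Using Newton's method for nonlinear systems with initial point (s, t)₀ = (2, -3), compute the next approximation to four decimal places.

(1.2600, -1.9294)

At (2, -3): F = (-60.0000, -31.0000).
Jacobian J = [[-3·t^2 - 2, -6·s·t], [8·s·t + t^2, 4·s^2 + 2·s·t + 2·t + 4]].
At the point, J = [[-29.0000, 36.0000], [-39.0000, 2.0000]] (det J = 1346.0000).
Solving J·Δ = −F gives Δ = (-0.7400, 1.0706).
Then the next iterate is (s, t)₁ = (1.2600, -1.9294).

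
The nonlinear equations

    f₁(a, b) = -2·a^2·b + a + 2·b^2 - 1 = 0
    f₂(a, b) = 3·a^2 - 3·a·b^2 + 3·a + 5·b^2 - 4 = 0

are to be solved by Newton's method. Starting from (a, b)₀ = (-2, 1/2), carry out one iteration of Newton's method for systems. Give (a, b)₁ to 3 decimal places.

At (-2, 1/2): F = (-6.500, 4.750).
Jacobian J = [[-4·a·b + 1, -2·a^2 + 4·b], [6·a - 3·b^2 + 3, -6·a·b + 10·b]].
At the point, J = [[5.000, -6.000], [-9.750, 11.000]] (det J = -3.500).
Solving J·Δ = −F gives Δ = (-12.286, -11.321).
Then the next iterate is (a, b)₁ = (-14.286, -10.821).

(-14.286, -10.821)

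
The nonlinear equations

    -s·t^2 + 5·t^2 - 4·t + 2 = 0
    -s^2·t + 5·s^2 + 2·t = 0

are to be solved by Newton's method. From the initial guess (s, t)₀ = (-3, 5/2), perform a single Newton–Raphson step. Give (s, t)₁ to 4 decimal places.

At (-3, 5/2): F = (42.0000, 27.5000).
Jacobian J = [[-t^2, -2·s·t + 10·t - 4], [-2·s·t + 10·s, -s^2 + 2]].
At the point, J = [[-6.2500, 36.0000], [-15.0000, -7.0000]] (det J = 583.7500).
Solving J·Δ = −F gives Δ = (2.1996, -0.7848).
Then the next iterate is (s, t)₁ = (-0.8004, 1.7152).

(-0.8004, 1.7152)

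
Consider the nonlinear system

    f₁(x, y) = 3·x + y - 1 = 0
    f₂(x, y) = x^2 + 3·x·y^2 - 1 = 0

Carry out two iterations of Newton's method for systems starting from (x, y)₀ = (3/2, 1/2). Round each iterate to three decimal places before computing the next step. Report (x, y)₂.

(0.104, 0.689)

At (3/2, 1/2): F = (4.000, 2.375).
Jacobian J = [[3, 1], [2·x + 3·y^2, 6·x·y]].
At the point, J = [[3.000, 1.000], [3.750, 4.500]] (det J = 9.750).
Solving J·Δ = −F gives Δ = (-1.603, 0.808).
Then the next iterate is (x, y)₁ = (-0.103, 1.308).
Round to (-0.103, 1.308) and repeat: F = (-0.001, -1.51805), J = [[3.000, 1.000], [4.92659, -0.80834]].
Δ = (0.207, -0.619), so (x, y)₂ = (0.104, 0.689).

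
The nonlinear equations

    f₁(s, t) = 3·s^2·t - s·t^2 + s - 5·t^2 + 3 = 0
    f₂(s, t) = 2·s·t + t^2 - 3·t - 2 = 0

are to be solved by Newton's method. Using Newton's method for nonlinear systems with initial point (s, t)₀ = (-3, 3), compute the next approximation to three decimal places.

(-4.156, -5.979)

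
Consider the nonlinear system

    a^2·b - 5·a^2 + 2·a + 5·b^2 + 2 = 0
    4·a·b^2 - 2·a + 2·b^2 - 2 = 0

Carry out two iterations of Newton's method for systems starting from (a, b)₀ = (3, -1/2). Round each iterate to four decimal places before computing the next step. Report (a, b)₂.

At (3, -1/2): F = (-40.2500, -4.5000).
Jacobian J = [[2·a·b - 10·a + 2, a^2 + 10·b], [4·b^2 - 2, 8·a·b + 4·b]].
At the point, J = [[-31.0000, 4.0000], [-1.0000, -14.0000]] (det J = 438.0000).
Solving J·Δ = −F gives Δ = (-1.3276, -0.2266).
Then the next iterate is (a, b)₁ = (1.6724, -0.7266).
Round to (1.6724, -0.7266) and repeat: F = (-8.032314, -0.757147), J = [[-17.154332, -4.469078], [0.111790, -12.627727]].
Δ = (-0.4516, -0.0640), so (a, b)₂ = (1.2208, -0.7906).

(1.2208, -0.7906)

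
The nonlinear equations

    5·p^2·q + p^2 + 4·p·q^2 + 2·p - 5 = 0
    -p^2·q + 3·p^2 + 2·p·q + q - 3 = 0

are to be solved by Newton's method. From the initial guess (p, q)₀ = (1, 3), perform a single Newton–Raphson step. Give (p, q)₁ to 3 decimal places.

(-1.235, 6.706)

At (1, 3): F = (49.000, 6.000).
Jacobian J = [[10·p·q + 2·p + 4·q^2 + 2, 5·p^2 + 8·p·q], [-2·p·q + 6·p + 2·q, -p^2 + 2·p + 1]].
At the point, J = [[70.000, 29.000], [6.000, 2.000]] (det J = -34.000).
Solving J·Δ = −F gives Δ = (-2.235, 3.706).
Then the next iterate is (p, q)₁ = (-1.235, 6.706).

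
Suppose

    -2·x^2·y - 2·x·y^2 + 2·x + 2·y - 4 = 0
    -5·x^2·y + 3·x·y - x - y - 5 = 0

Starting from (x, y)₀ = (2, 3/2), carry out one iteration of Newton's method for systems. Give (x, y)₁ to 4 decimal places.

At (2, 3/2): F = (-18.0000, -29.5000).
Jacobian J = [[-4·x·y - 2·y^2 + 2, -2·x^2 - 4·x·y + 2], [-10·x·y + 3·y - 1, -5·x^2 + 3·x - 1]].
At the point, J = [[-14.5000, -18.0000], [-26.5000, -15.0000]] (det J = -259.5000).
Solving J·Δ = −F gives Δ = (-1.0058, -0.1898).
Then the next iterate is (x, y)₁ = (0.9942, 1.3102).

(0.9942, 1.3102)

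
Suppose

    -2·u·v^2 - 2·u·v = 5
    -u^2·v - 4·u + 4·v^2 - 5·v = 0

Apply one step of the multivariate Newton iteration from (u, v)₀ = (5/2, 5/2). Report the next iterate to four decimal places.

At (5/2, 5/2): F = (-48.7500, -13.1250).
Jacobian J = [[-2·v^2 - 2·v, -4·u·v - 2·u], [-2·u·v - 4, -u^2 + 8·v - 5]].
At the point, J = [[-17.5000, -30.0000], [-16.5000, 8.7500]] (det J = -648.1250).
Solving J·Δ = −F gives Δ = (-1.2657, -0.8867).
Then the next iterate is (u, v)₁ = (1.2343, 1.6133).

(1.2343, 1.6133)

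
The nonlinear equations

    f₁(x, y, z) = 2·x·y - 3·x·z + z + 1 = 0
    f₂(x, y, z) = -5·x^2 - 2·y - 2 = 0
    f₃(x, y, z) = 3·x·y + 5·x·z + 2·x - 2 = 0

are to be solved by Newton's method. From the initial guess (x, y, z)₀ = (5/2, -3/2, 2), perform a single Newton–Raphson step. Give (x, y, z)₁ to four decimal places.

(1.2503, -1.0038, 1.1121)

At (5/2, -3/2, 2): F = (-19.5000, -30.2500, 16.7500).
Jacobian J = [[2·y - 3·z, 2·x, -3·x + 1], [-10·x, -2, 0], [3·y + 5·z + 2, 3·x, 5·x]].
At the point, J = [[-9.0000, 5.0000, -6.5000], [-25.0000, -2.0000, 0.0000], [7.5000, 7.5000, 12.5000]] (det J = 2908.7500).
Solving J·Δ = −F gives Δ = (-1.2497, 0.4962, -0.8879).
Then the next iterate is (x, y, z)₁ = (1.2503, -1.0038, 1.1121).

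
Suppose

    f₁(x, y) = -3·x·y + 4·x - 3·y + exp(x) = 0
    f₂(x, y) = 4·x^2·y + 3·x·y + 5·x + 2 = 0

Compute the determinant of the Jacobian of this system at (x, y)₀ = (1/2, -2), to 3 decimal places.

J = [[-3·y + exp(x) + 4, -3·x - 3], [8·x·y + 3·y + 5, 4·x^2 + 3·x]].
At the point, J = [[11.64872, -4.500], [-9.000, 2.500]].
det J = -11.378.

-11.378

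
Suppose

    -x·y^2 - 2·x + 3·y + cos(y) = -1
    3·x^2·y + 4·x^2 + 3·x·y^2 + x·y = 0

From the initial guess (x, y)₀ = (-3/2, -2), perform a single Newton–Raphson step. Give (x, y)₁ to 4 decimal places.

At (-3/2, -2): F = (3.583853, -19.5000).
Jacobian J = [[-y^2 - 2, -2·x·y - sin(y) + 3], [6·x·y + 8·x + 3·y^2 + y, 3·x^2 + 6·x·y + x]].
At the point, J = [[-6.0000, -2.090703], [16.0000, 23.2500]] (det J = -106.048759).
Solving J·Δ = −F gives Δ = (0.4013, 0.5626).
Then the next iterate is (x, y)₁ = (-1.0987, -1.4374).

(-1.0987, -1.4374)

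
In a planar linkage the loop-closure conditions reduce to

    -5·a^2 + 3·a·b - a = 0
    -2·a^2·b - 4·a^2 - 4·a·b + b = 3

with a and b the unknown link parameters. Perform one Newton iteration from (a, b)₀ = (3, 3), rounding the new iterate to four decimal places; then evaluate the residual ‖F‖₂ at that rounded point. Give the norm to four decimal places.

36.3900

At (3, 3): F = (-21.0000, -126.0000).
Jacobian J = [[-10·a + 3·b - 1, 3·a], [-4·a·b - 8·a - 4·b, -2·a^2 - 4·a + 1]].
At the point, J = [[-22.0000, 9.0000], [-72.0000, -29.0000]] (det J = 1286.0000).
Solving J·Δ = −F gives Δ = (-1.3554, -0.9798).
Then the next iterate is (a, b)₁ = (1.6446, 2.0202).
Re-evaluating at (1.6446, 2.0202): F = (-5.200883, -36.016427), so ‖F‖₂ = 36.3900.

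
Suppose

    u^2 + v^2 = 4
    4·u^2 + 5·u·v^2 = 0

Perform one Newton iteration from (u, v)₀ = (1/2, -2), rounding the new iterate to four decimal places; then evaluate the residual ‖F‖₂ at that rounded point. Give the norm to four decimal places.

0.4387

At (1/2, -2): F = (0.2500, 11.0000).
Jacobian J = [[2·u, 2·v], [8·u + 5·v^2, 10·u·v]].
At the point, J = [[1.0000, -4.0000], [24.0000, -10.0000]] (det J = 86.0000).
Solving J·Δ = −F gives Δ = (-0.4826, -0.0581).
Then the next iterate is (u, v)₁ = (0.0174, -2.0581).
Re-evaluating at (0.0174, -2.0581): F = (0.236078, 0.369724), so ‖F‖₂ = 0.4387.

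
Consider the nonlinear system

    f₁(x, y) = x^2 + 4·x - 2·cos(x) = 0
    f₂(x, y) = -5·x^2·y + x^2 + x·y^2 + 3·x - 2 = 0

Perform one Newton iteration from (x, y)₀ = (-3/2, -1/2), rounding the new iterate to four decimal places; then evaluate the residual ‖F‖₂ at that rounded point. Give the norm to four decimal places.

At (-3/2, -1/2): F = (-3.891474, 1.0000).
Jacobian J = [[2·x + 2·sin(x) + 4, 0], [-10·x·y + 2·x + y^2 + 3, -5·x^2 + 2·x·y]].
At the point, J = [[-0.994990, 0.0000], [-7.2500, -9.7500]] (det J = 9.701152).
Solving J·Δ = −F gives Δ = (-3.9111, 3.0108).
Then the next iterate is (x, y)₁ = (-5.4111, 2.5108).
Re-evaluating at (-5.4111, 2.5108): F = (6.349141, -390.646663), so ‖F‖₂ = 390.6983.

390.6983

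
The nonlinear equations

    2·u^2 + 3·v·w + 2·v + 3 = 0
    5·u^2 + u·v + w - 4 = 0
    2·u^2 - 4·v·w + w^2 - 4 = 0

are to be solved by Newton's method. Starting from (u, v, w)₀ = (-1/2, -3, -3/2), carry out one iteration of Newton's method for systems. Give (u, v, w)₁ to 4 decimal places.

At (-1/2, -3, -3/2): F = (11.0000, -2.7500, -19.2500).
Jacobian J = [[4·u, 3·w + 2, 3·v], [10·u + v, u, 1], [4·u, -4·w, -4·v + 2·w]].
At the point, J = [[-2.0000, -2.5000, -9.0000], [-8.0000, -0.5000, 1.0000], [-2.0000, 6.0000, 9.0000]] (det J = 287.0000).
Solving J·Δ = −F gives Δ = (-0.3689, 1.9355, 0.7666).
Then the next iterate is (u, v, w)₁ = (-0.8689, -1.0645, -0.7334).

(-0.8689, -1.0645, -0.7334)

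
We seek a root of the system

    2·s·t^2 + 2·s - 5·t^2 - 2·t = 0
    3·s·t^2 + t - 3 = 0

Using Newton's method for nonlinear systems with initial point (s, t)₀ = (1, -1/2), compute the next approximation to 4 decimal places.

(0.6957, -1.9891)

At (1, -1/2): F = (2.2500, -2.7500).
Jacobian J = [[2·t^2 + 2, 4·s·t - 10·t - 2], [3·t^2, 6·s·t + 1]].
At the point, J = [[2.5000, 1.0000], [0.7500, -2.0000]] (det J = -5.7500).
Solving J·Δ = −F gives Δ = (-0.3043, -1.4891).
Then the next iterate is (s, t)₁ = (0.6957, -1.9891).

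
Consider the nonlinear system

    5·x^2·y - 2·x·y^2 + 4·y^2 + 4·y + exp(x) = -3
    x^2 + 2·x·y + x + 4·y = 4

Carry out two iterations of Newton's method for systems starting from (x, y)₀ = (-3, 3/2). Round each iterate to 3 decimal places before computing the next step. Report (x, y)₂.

(-2.564, -0.019)

At (-3, 3/2): F = (99.04979, -1.000).
Jacobian J = [[10·x·y - 2·y^2 + exp(x), 5·x^2 - 4·x·y + 8·y + 4], [2·x + 2·y + 1, 2·x + 4]].
At the point, J = [[-49.45021, 79.000], [-2.000, -2.000]] (det J = 256.90043).
Solving J·Δ = −F gives Δ = (0.464, -0.964).
Then the next iterate is (x, y)₁ = (-2.536, 0.536).
Round to (-2.536, 0.536) and repeat: F = (25.06541, -0.67930), J = [[-14.08837, 45.88166], [-3.000, -1.072]].
Δ = (-0.028, -0.555), so (x, y)₂ = (-2.564, -0.019).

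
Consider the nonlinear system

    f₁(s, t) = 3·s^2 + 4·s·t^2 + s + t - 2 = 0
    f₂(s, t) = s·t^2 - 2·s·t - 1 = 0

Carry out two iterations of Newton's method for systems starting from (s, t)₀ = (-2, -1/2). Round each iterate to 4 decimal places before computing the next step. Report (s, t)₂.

(-0.8607, 0.3868)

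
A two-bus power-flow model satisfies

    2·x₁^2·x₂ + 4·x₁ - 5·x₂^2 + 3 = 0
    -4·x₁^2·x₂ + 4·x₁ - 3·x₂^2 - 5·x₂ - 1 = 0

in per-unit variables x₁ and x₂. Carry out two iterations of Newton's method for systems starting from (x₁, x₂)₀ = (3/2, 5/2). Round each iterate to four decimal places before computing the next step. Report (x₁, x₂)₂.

At (3/2, 5/2): F = (-11.0000, -48.7500).
Jacobian J = [[4·x₁·x₂ + 4, 2·x₁^2 - 10·x₂], [-8·x₁·x₂ + 4, -4·x₁^2 - 6·x₂ - 5]].
At the point, J = [[19.0000, -20.5000], [-26.0000, -29.0000]] (det J = -1084.0000).
Solving J·Δ = −F gives Δ = (-0.6277, -1.1183).
Then the next iterate is (x₁, x₂)₁ = (0.8723, 1.3817).
Round to (0.8723, 1.3817) and repeat: F = (-0.953583, -14.351967), J = [[8.821028, -12.295185], [-5.642055, -16.333829]].
Δ = (-0.7537, -0.6183), so (x₁, x₂)₂ = (0.1186, 0.7634).

(0.1186, 0.7634)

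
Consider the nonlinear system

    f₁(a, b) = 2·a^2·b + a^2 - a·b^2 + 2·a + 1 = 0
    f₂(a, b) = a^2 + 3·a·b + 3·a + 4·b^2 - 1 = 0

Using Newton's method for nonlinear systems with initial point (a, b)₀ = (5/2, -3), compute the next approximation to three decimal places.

At (5/2, -3): F = (-47.750, 26.250).
Jacobian J = [[4·a·b + 2·a - b^2 + 2, 2·a^2 - 2·a·b], [2·a + 3·b + 3, 3·a + 8·b]].
At the point, J = [[-32.000, 27.500], [-1.000, -16.500]] (det J = 555.500).
Solving J·Δ = −F gives Δ = (-0.119, 1.598).
Then the next iterate is (a, b)₁ = (2.381, -1.402).

(2.381, -1.402)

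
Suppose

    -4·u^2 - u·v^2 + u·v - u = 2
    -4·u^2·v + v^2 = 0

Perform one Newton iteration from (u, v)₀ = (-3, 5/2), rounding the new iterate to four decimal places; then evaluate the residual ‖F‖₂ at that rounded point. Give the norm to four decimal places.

At (-3, 5/2): F = (-23.7500, -83.7500).
Jacobian J = [[-8·u - v^2 + v - 1, -2·u·v + u], [-8·u·v, -4·u^2 + 2·v]].
At the point, J = [[19.2500, 12.0000], [60.0000, -31.0000]] (det J = -1316.7500).
Solving J·Δ = −F gives Δ = (1.3224, -0.1422).
Then the next iterate is (u, v)₁ = (-1.6776, 2.3578).
Re-evaluating at (-1.6776, 2.3578): F = (-6.209063, -20.983399), so ‖F‖₂ = 21.8828.

21.8828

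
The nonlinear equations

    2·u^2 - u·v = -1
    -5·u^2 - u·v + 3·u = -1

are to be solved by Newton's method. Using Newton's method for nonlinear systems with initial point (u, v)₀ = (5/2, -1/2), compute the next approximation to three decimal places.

(1.367, 0.642)

At (5/2, -1/2): F = (14.750, -21.500).
Jacobian J = [[4·u - v, -u], [-10·u - v + 3, -u]].
At the point, J = [[10.500, -2.500], [-21.500, -2.500]] (det J = -80.000).
Solving J·Δ = −F gives Δ = (-1.133, 1.142).
Then the next iterate is (u, v)₁ = (1.367, 0.642).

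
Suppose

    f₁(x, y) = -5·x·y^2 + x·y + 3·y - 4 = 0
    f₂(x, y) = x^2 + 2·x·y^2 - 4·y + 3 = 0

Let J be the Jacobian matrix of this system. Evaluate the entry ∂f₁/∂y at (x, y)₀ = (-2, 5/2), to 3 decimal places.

∂f₁/∂y = -10·x·y + x + 3.
At (-2, 5/2) this is 51.000.

51.000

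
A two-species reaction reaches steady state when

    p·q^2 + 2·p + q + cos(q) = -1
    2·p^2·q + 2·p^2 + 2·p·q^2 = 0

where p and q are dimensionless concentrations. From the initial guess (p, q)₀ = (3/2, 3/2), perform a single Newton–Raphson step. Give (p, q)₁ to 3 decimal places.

At (3/2, 3/2): F = (8.94574, 18.000).
Jacobian J = [[q^2 + 2, 2·p·q - sin(q) + 1], [4·p·q + 4·p + 2·q^2, 2·p^2 + 4·p·q]].
At the point, J = [[4.250, 4.50251], [19.500, 13.500]] (det J = -30.42385).
Solving J·Δ = −F gives Δ = (1.306, -3.219).
Then the next iterate is (p, q)₁ = (2.806, -1.719).

(2.806, -1.719)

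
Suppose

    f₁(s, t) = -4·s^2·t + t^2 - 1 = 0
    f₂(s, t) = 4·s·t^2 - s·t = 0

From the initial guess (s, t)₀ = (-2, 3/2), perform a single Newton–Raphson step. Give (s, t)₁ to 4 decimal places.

(-1.2904, 1.0601)

At (-2, 3/2): F = (-22.7500, -15.0000).
Jacobian J = [[-8·s·t, -4·s^2 + 2·t], [4·t^2 - t, 8·s·t - s]].
At the point, J = [[24.0000, -13.0000], [7.5000, -22.0000]] (det J = -430.5000).
Solving J·Δ = −F gives Δ = (0.7096, -0.4399).
Then the next iterate is (s, t)₁ = (-1.2904, 1.0601).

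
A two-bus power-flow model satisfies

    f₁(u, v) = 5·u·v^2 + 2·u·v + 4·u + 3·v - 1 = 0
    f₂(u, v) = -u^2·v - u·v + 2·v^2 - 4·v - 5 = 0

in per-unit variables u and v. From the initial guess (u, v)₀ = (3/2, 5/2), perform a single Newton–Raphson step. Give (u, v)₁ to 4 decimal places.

(0.2308, 2.1370)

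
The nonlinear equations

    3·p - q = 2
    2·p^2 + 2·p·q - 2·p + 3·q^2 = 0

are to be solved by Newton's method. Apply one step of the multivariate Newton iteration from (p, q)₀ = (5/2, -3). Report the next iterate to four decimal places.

At (5/2, -3): F = (8.5000, 19.5000).
Jacobian J = [[3, -1], [4·p + 2·q - 2, 2·p + 6·q]].
At the point, J = [[3.0000, -1.0000], [2.0000, -13.0000]] (det J = -37.0000).
Solving J·Δ = −F gives Δ = (-2.4595, 1.1216).
Then the next iterate is (p, q)₁ = (0.0405, -1.8784).

(0.0405, -1.8784)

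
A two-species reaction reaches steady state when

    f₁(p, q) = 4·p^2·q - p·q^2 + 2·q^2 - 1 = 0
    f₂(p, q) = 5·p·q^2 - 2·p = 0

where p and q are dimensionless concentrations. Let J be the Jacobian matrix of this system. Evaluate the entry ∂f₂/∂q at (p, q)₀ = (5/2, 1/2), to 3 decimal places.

12.500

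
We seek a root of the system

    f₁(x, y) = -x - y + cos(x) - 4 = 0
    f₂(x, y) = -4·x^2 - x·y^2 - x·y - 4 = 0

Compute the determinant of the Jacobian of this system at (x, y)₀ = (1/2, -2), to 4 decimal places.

J = [[-sin(x) - 1, -1], [-8·x - y^2 - y, -2·x·y - x]].
At the point, J = [[-1.479426, -1.0000], [-6.0000, 1.5000]].
det J = -8.2191.

-8.2191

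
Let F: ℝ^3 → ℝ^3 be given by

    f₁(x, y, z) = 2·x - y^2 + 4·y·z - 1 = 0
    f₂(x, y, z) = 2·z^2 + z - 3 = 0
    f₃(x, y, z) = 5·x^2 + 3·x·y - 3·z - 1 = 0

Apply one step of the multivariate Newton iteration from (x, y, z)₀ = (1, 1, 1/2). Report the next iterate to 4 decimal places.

(-1.3333, 9.9444, 1.1667)

At (1, 1, 1/2): F = (2.0000, -2.0000, 5.5000).
Jacobian J = [[2, -2·y + 4·z, 4·y], [0, 0, 4·z + 1], [10·x + 3·y, 3·x, -3]].
At the point, J = [[2.0000, 0.0000, 4.0000], [0.0000, 0.0000, 3.0000], [13.0000, 3.0000, -3.0000]] (det J = -18.0000).
Solving J·Δ = −F gives Δ = (-2.3333, 8.9444, 0.6667).
Then the next iterate is (x, y, z)₁ = (-1.3333, 9.9444, 1.1667).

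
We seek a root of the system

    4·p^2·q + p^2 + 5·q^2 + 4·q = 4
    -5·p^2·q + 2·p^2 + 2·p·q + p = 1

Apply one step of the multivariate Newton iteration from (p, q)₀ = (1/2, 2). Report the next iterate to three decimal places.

At (1/2, 2): F = (26.250, -0.500).
Jacobian J = [[8·p·q + 2·p, 4·p^2 + 10·q + 4], [-10·p·q + 4·p + 2·q + 1, -5·p^2 + 2·p]].
At the point, J = [[9.000, 25.000], [-3.000, -0.250]] (det J = 72.750).
Solving J·Δ = −F gives Δ = (-0.082, -1.021).
Then the next iterate is (p, q)₁ = (0.418, 0.979).

(0.418, 0.979)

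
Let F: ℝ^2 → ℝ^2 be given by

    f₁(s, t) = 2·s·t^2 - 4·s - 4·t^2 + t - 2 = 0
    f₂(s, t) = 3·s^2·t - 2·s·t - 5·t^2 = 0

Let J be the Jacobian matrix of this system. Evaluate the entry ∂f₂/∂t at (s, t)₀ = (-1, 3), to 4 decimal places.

-25.0000

∂f₂/∂t = 3·s^2 - 2·s - 10·t.
At (-1, 3) this is -25.0000.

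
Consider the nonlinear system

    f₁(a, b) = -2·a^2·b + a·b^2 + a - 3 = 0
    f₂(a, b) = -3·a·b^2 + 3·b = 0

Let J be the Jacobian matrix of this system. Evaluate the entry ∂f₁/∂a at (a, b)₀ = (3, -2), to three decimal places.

∂f₁/∂a = -4·a·b + b^2 + 1.
At (3, -2) this is 29.000.

29.000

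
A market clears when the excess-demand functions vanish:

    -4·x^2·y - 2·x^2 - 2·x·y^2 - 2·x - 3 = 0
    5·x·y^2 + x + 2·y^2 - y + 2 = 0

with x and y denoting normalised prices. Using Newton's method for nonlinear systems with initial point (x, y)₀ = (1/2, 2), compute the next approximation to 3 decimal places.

(0.134, 1.364)

At (1/2, 2): F = (-10.500, 18.500).
Jacobian J = [[-8·x·y - 4·x - 2·y^2 - 2, -4·x^2 - 4·x·y], [5·y^2 + 1, 10·x·y + 4·y - 1]].
At the point, J = [[-20.000, -5.000], [21.000, 17.000]] (det J = -235.000).
Solving J·Δ = −F gives Δ = (-0.366, -0.636).
Then the next iterate is (x, y)₁ = (0.134, 1.364).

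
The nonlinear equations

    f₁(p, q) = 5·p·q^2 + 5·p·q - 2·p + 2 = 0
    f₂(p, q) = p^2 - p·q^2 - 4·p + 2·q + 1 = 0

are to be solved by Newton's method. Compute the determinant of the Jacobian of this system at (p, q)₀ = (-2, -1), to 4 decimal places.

94.0000

J = [[5·q^2 + 5·q - 2, 10·p·q + 5·p], [2·p - q^2 - 4, -2·p·q + 2]].
At the point, J = [[-2.0000, 10.0000], [-9.0000, -2.0000]].
det J = 94.0000.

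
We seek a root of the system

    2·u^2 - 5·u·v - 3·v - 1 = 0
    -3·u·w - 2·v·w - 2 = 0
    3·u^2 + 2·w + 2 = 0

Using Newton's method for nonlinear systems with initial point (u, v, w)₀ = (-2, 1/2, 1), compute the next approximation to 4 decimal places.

At (-2, 1/2, 1): F = (10.5000, 3.0000, 16.0000).
Jacobian J = [[4·u - 5·v, -5·u - 3, 0], [-3·w, -2·w, -3·u - 2·v], [6·u, 0, 2]].
At the point, J = [[-10.5000, 7.0000, 0.0000], [-3.0000, -2.0000, 5.0000], [-12.0000, 0.0000, 2.0000]] (det J = -336.0000).
Solving J·Δ = −F gives Δ = (1.4167, 0.6250, 0.5000).
Then the next iterate is (u, v, w)₁ = (-0.5833, 1.1250, 1.5000).

(-0.5833, 1.1250, 1.5000)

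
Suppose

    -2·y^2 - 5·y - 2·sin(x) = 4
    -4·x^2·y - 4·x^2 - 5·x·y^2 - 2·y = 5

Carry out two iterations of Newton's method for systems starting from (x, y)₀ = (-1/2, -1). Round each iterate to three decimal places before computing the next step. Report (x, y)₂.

At (-1/2, -1): F = (-0.04115, -0.500).
Jacobian J = [[-2·cos(x), -4·y - 5], [-8·x·y - 8·x - 5·y^2, -4·x^2 - 10·x·y - 2]].
At the point, J = [[-1.75517, -1.000], [-5.000, -8.000]] (det J = 9.04132).
Solving J·Δ = −F gives Δ = (0.019, -0.074).
Then the next iterate is (x, y)₁ = (-0.481, -1.074).
Round to (-0.481, -1.074) and repeat: F = (-0.01162, -0.00941), J = [[-1.77307, -0.704], [-6.05213, -8.09138]].
Δ = (-0.009, 0.005), so (x, y)₂ = (-0.490, -1.069).

(-0.490, -1.069)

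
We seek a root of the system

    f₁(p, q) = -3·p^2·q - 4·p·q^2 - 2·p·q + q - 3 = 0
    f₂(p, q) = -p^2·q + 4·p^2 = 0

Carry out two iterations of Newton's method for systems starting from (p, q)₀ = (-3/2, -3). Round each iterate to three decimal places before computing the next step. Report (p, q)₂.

(-0.414, -2.308)

At (-3/2, -3): F = (59.250, 15.750).
Jacobian J = [[-6·p·q - 4·q^2 - 2·q, -3·p^2 - 8·p·q - 2·p + 1], [-2·p·q + 8·p, -p^2]].
At the point, J = [[-57.000, -38.750], [-21.000, -2.250]] (det J = -685.500).
Solving J·Δ = −F gives Δ = (0.696, 0.505).
Then the next iterate is (p, q)₁ = (-0.804, -2.495).
Round to (-0.804, -2.495) and repeat: F = (15.35114, 4.19847), J = [[-31.94598, -15.37909], [-10.44396, -0.64642]].
Δ = (0.390, 0.187), so (p, q)₂ = (-0.414, -2.308).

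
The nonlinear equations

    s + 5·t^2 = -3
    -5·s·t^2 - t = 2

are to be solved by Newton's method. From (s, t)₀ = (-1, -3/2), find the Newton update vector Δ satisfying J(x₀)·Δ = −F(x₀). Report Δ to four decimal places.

(-0.2747, 0.8650)

At (-1, -3/2): F = (13.2500, 10.7500).
Jacobian J = [[1, 10·t], [-5·t^2, -10·s·t - 1]].
At the point, J = [[1.0000, -15.0000], [-11.2500, -16.0000]] (det J = -184.7500).
Solving J·Δ = −F gives Δ = (-0.2747, 0.8650).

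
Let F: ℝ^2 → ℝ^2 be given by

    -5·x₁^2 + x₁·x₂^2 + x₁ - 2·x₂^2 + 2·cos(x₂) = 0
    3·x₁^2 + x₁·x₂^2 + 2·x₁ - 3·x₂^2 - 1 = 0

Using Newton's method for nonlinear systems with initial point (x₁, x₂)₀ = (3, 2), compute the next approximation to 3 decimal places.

At (3, 2): F = (-38.83229, 32.000).
Jacobian J = [[-10·x₁ + x₂^2 + 1, 2·x₁·x₂ - 4·x₂ - 2·sin(x₂)], [6·x₁ + x₂^2 + 2, 2·x₁·x₂ - 6·x₂]].
At the point, J = [[-25.000, 2.18141], [24.000, 0.000]] (det J = -52.35372).
Solving J·Δ = −F gives Δ = (-1.333, 2.521).
Then the next iterate is (x₁, x₂)₁ = (1.667, 4.521).

(1.667, 4.521)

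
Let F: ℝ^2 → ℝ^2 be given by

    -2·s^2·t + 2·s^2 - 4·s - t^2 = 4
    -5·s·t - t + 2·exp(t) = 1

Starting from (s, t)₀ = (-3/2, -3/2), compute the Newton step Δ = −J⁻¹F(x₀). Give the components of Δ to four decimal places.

At (-3/2, -3/2): F = (11.0000, -10.303740).
Jacobian J = [[-4·s·t + 4·s - 4, -2·s^2 - 2·t], [-5·t, -5·s + 2·exp(t) - 1]].
At the point, J = [[-19.0000, -1.5000], [7.5000, 6.946260]] (det J = -120.728946).
Solving J·Δ = −F gives Δ = (0.5049, 0.9382).

(0.5049, 0.9382)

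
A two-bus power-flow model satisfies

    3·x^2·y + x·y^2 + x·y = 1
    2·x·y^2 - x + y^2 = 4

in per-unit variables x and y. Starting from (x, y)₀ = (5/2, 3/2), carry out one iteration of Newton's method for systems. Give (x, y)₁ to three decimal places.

At (5/2, 3/2): F = (36.500, 7.000).
Jacobian J = [[6·x·y + y^2 + y, 3·x^2 + 2·x·y + x], [2·y^2 - 1, 4·x·y + 2·y]].
At the point, J = [[26.250, 28.750], [3.500, 18.000]] (det J = 371.875).
Solving J·Δ = −F gives Δ = (-1.226, -0.151).
Then the next iterate is (x, y)₁ = (1.274, 1.349).

(1.274, 1.349)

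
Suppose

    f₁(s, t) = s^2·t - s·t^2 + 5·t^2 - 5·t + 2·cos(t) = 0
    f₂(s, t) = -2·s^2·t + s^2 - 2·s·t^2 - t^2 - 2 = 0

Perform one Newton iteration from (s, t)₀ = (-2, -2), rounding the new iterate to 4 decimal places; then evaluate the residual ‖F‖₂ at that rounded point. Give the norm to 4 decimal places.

At (-2, -2): F = (29.167706, 30.0000).
Jacobian J = [[2·s·t - t^2, s^2 - 2·s·t + 10·t - 2·sin(t) - 5], [-4·s·t + 2·s - 2·t^2, -2·s^2 - 4·s·t - 2·t]].
At the point, J = [[4.0000, -27.181405], [-28.0000, -20.0000]] (det J = -841.079344).
Solving J·Δ = −F gives Δ = (0.2759, 1.1137).
Then the next iterate is (s, t)₁ = (-1.7241, -0.8863).
Re-evaluating at (-1.7241, -0.8863): F = (8.343487, 8.164740), so ‖F‖₂ = 11.6738.

11.6738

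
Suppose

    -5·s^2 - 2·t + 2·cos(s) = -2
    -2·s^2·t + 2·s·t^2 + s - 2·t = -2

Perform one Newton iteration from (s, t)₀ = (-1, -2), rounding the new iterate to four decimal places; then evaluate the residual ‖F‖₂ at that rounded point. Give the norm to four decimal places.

At (-1, -2): F = (2.080605, 1.0000).
Jacobian J = [[-10·s - 2·sin(s), -2], [-4·s·t + 2·t^2 + 1, -2·s^2 + 4·s·t - 2]].
At the point, J = [[11.682942, -2.0000], [1.0000, 4.0000]] (det J = 48.731768).
Solving J·Δ = −F gives Δ = (-0.2118, -0.1970).
Then the next iterate is (s, t)₁ = (-1.2118, -2.1970).
Re-evaluating at (-1.2118, -2.1970): F = (-0.245627, -0.063644), so ‖F‖₂ = 0.2537.

0.2537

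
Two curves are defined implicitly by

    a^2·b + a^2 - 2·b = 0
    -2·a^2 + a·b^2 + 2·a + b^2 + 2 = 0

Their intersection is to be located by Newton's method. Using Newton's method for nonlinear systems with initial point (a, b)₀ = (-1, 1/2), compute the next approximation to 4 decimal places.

At (-1, 1/2): F = (0.5000, -2.0000).
Jacobian J = [[2·a·b + 2·a, a^2 - 2], [-4·a + b^2 + 2, 2·a·b + 2·b]].
At the point, J = [[-3.0000, -1.0000], [6.2500, 0.0000]] (det J = 6.2500).
Solving J·Δ = −F gives Δ = (0.3200, -0.4600).
Then the next iterate is (a, b)₁ = (-0.6800, 0.0400).

(-0.6800, 0.0400)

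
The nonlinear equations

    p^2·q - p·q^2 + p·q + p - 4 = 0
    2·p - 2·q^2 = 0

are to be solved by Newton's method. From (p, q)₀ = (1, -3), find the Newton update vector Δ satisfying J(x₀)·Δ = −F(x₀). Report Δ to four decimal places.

(-0.4000, 1.4000)

At (1, -3): F = (-18.0000, -16.0000).
Jacobian J = [[2·p·q - q^2 + q + 1, p^2 - 2·p·q + p], [2, -4·q]].
At the point, J = [[-17.0000, 8.0000], [2.0000, 12.0000]] (det J = -220.0000).
Solving J·Δ = −F gives Δ = (-0.4000, 1.4000).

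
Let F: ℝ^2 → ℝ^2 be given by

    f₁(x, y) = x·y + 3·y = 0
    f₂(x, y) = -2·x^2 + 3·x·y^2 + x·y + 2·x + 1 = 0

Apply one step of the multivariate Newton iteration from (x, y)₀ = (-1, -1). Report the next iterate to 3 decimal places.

At (-1, -1): F = (-2.000, -5.000).
Jacobian J = [[y, x + 3], [-4·x + 3·y^2 + y + 2, 6·x·y + x]].
At the point, J = [[-1.000, 2.000], [8.000, 5.000]] (det J = -21.000).
Solving J·Δ = −F gives Δ = (0.000, 1.000).
Then the next iterate is (x, y)₁ = (-1.000, 0.000).

(-1.000, 0.000)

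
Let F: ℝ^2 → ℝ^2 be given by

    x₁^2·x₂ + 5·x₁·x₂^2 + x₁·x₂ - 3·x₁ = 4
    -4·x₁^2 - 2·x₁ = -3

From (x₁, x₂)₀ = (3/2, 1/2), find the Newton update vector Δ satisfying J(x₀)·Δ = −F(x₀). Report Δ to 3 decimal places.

(-0.643, 0.437)

At (3/2, 1/2): F = (-4.750, -9.000).
Jacobian J = [[2·x₁·x₂ + 5·x₂^2 + x₂ - 3, x₁^2 + 10·x₁·x₂ + x₁], [-8·x₁ - 2, 0]].
At the point, J = [[0.250, 11.250], [-14.000, 0.000]] (det J = 157.500).
Solving J·Δ = −F gives Δ = (-0.643, 0.437).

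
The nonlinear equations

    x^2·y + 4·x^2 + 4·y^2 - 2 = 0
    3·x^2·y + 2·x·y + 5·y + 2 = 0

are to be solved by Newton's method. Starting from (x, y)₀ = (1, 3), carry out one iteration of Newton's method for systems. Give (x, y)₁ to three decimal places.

(0.152, 1.835)

At (1, 3): F = (41.000, 32.000).
Jacobian J = [[2·x·y + 8·x, x^2 + 8·y], [6·x·y + 2·y, 3·x^2 + 2·x + 5]].
At the point, J = [[14.000, 25.000], [24.000, 10.000]] (det J = -460.000).
Solving J·Δ = −F gives Δ = (-0.848, -1.165).
Then the next iterate is (x, y)₁ = (0.152, 1.835).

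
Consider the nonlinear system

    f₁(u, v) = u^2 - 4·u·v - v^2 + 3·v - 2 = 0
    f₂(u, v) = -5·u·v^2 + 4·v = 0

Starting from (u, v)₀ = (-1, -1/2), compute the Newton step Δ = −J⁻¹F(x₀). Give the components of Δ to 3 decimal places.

At (-1, -1/2): F = (-4.750, -0.750).
Jacobian J = [[2·u - 4·v, -4·u - 2·v + 3], [-5·v^2, -10·u·v + 4]].
At the point, J = [[0.000, 8.000], [-1.250, -1.000]] (det J = 10.000).
Solving J·Δ = −F gives Δ = (-1.075, 0.594).

(-1.075, 0.594)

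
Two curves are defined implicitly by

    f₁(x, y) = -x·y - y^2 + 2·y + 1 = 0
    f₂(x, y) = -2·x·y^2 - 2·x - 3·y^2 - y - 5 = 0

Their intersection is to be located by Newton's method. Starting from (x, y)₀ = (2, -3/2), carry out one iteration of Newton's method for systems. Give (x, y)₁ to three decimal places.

(1.096, -0.631)

At (2, -3/2): F = (-1.250, -23.250).
Jacobian J = [[-y, -x - 2·y + 2], [-2·y^2 - 2, -4·x·y - 6·y - 1]].
At the point, J = [[1.500, 3.000], [-6.500, 20.000]] (det J = 49.500).
Solving J·Δ = −F gives Δ = (-0.904, 0.869).
Then the next iterate is (x, y)₁ = (1.096, -0.631).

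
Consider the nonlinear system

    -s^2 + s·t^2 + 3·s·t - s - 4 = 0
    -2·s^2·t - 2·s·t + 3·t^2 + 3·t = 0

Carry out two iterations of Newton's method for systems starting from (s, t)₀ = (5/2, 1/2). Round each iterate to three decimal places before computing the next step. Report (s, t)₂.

(1.786, 1.530)

At (5/2, 1/2): F = (-8.375, -6.500).
Jacobian J = [[-2·s + t^2 + 3·t - 1, 2·s·t + 3·s], [-4·s·t - 2·t, -2·s^2 - 2·s + 6·t + 3]].
At the point, J = [[-4.250, 10.000], [-6.000, -11.500]] (det J = 108.875).
Solving J·Δ = −F gives Δ = (-1.482, 0.208).
Then the next iterate is (s, t)₁ = (1.018, 0.708).
Round to (1.018, 0.708) and repeat: F = (-3.38181, 0.71887), J = [[-0.41074, 4.49549], [-4.29898, 3.13935]].
Δ = (0.768, 0.822), so (s, t)₂ = (1.786, 1.530).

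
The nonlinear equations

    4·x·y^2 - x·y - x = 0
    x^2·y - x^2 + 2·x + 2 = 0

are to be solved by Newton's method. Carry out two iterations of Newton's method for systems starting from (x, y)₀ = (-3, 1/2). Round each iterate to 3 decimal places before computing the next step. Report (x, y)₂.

At (-3, 1/2): F = (1.500, -8.500).
Jacobian J = [[4·y^2 - y - 1, 8·x·y - x], [2·x·y - 2·x + 2, x^2]].
At the point, J = [[-0.500, -9.000], [5.000, 9.000]] (det J = 40.500).
Solving J·Δ = −F gives Δ = (1.556, 0.080).
Then the next iterate is (x, y)₁ = (-1.444, 0.580).
Round to (-1.444, 0.580) and repeat: F = (0.33847, -1.76376), J = [[-0.23440, -5.25616], [3.21296, 2.08514]].
Δ = (0.522, 0.041), so (x, y)₂ = (-0.922, 0.621).

(-0.922, 0.621)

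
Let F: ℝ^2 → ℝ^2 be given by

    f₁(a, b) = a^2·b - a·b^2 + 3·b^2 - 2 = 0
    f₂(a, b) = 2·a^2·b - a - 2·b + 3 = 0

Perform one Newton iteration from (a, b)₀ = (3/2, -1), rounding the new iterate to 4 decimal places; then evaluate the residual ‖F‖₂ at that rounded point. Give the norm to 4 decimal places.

4.4721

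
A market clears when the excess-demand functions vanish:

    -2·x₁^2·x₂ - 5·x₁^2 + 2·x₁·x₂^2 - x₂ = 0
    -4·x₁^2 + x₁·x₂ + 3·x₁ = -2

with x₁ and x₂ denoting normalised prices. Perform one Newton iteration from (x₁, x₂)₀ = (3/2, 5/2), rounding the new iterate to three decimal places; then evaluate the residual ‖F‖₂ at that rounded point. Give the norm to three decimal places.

12.389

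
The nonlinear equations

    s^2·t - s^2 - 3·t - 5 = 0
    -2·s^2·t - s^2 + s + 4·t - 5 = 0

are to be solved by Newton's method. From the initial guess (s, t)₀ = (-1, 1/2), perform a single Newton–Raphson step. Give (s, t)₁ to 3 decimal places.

(1.167, -1.917)

At (-1, 1/2): F = (-7.000, -6.000).
Jacobian J = [[2·s·t - 2·s, s^2 - 3], [-4·s·t - 2·s + 1, -2·s^2 + 4]].
At the point, J = [[1.000, -2.000], [5.000, 2.000]] (det J = 12.000).
Solving J·Δ = −F gives Δ = (2.167, -2.417).
Then the next iterate is (s, t)₁ = (1.167, -1.917).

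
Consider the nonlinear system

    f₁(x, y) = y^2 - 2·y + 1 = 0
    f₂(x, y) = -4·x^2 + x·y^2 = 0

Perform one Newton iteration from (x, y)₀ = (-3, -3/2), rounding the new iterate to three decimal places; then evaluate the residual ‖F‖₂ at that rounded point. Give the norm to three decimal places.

At (-3, -3/2): F = (6.250, -42.750).
Jacobian J = [[0, 2·y - 2], [-8·x + y^2, 2·x·y]].
At the point, J = [[0.000, -5.000], [26.250, 9.000]] (det J = 131.250).
Solving J·Δ = −F gives Δ = (1.200, 1.250).
Then the next iterate is (x, y)₁ = (-1.800, -0.250).
Re-evaluating at (-1.800, -0.250): F = (1.56250, -13.07250), so ‖F‖₂ = 13.166.

13.166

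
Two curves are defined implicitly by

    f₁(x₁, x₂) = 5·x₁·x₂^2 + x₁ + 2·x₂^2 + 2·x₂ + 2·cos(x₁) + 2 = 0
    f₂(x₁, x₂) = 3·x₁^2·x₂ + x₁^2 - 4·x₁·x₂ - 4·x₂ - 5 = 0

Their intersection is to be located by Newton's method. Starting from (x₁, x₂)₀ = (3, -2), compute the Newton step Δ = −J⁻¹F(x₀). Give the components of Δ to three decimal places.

At (3, -2): F = (67.02002, -18.000).
Jacobian J = [[5·x₂^2 - 2·sin(x₁) + 1, 10·x₁·x₂ + 4·x₂ + 2], [6·x₁·x₂ + 2·x₁ - 4·x₂, 3·x₁^2 - 4·x₁ - 4]].
At the point, J = [[20.71776, -66.000], [-22.000, 11.000]] (det J = -1224.10464).
Solving J·Δ = −F gives Δ = (-0.368, 0.900).

(-0.368, 0.900)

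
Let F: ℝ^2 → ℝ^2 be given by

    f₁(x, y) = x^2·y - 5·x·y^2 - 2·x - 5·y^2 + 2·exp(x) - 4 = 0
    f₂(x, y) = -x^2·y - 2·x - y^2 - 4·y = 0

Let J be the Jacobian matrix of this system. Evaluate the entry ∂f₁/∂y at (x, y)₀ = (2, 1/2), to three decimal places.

-11.000

∂f₁/∂y = x^2 - 10·x·y - 10·y.
At (2, 1/2) this is -11.000.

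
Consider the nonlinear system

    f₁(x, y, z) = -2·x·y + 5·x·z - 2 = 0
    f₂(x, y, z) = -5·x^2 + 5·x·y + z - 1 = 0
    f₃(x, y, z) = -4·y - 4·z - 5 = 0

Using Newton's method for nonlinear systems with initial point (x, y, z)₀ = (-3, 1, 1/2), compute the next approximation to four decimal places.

(-2.0252, -0.8208, -0.4292)

At (-3, 1, 1/2): F = (-3.5000, -60.5000, -11.0000).
Jacobian J = [[-2·y + 5·z, -2·x, 5·x], [-10·x + 5·y, 5·x, 1], [0, -4, -4]].
At the point, J = [[0.5000, 6.0000, -15.0000], [35.0000, -15.0000, 1.0000], [0.0000, -4.0000, -4.0000]] (det J = 2972.0000).
Solving J·Δ = −F gives Δ = (0.9748, -1.8208, -0.9292).
Then the next iterate is (x, y, z)₁ = (-2.0252, -0.8208, -0.4292).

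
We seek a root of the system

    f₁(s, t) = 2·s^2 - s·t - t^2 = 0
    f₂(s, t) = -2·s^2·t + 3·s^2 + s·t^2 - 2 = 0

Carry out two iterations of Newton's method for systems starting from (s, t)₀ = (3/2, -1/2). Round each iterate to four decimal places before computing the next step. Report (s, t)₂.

(0.5313, -1.0579)

At (3/2, -1/2): F = (5.0000, 7.3750).
Jacobian J = [[4·s - t, -s - 2·t], [-4·s·t + 6·s + t^2, -2·s^2 + 2·s·t]].
At the point, J = [[6.5000, -0.5000], [12.2500, -6.0000]] (det J = -32.8750).
Solving J·Δ = −F gives Δ = (-0.8004, -0.4049).
Then the next iterate is (s, t)₁ = (0.6996, -0.9049).
Round to (0.6996, -0.9049) and repeat: F = (0.793104, 0.926973), J = [[3.7033, 1.1102], [7.548716, -2.245016]].
Δ = (-0.1683, -0.1530), so (s, t)₂ = (0.5313, -1.0579).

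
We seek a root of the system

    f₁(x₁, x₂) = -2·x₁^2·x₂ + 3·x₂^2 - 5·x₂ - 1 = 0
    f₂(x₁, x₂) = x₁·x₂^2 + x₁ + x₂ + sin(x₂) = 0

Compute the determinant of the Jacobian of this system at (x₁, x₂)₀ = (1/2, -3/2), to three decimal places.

J = [[-4·x₁·x₂, -2·x₁^2 + 6·x₂ - 5], [x₂^2 + 1, 2·x₁·x₂ + cos(x₂) + 1]].
At the point, J = [[3.000, -14.500], [3.250, -0.42926]].
det J = 45.837.

45.837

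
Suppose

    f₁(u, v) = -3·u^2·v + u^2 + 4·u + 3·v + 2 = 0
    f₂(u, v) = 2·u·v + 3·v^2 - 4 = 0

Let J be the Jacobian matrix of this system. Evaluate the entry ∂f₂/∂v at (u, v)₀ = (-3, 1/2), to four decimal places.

-3.0000

∂f₂/∂v = 2·u + 6·v.
At (-3, 1/2) this is -3.0000.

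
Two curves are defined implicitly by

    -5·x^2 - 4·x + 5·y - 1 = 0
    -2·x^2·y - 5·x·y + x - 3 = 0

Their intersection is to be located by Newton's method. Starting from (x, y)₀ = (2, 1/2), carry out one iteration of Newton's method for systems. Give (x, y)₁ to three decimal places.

At (2, 1/2): F = (-26.500, -10.000).
Jacobian J = [[-10·x - 4, 5], [-4·x·y - 5·y + 1, -2·x^2 - 5·x]].
At the point, J = [[-24.000, 5.000], [-5.500, -18.000]] (det J = 459.500).
Solving J·Δ = −F gives Δ = (-1.147, -0.205).
Then the next iterate is (x, y)₁ = (0.853, 0.295).

(0.853, 0.295)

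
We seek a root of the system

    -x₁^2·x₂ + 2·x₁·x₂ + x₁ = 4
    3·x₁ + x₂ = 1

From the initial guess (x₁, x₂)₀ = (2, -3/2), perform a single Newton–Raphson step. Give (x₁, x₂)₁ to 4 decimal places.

At (2, -3/2): F = (-2.0000, 3.5000).
Jacobian J = [[-2·x₁·x₂ + 2·x₂ + 1, -x₁^2 + 2·x₁], [3, 1]].
At the point, J = [[4.0000, 0.0000], [3.0000, 1.0000]] (det J = 4.0000).
Solving J·Δ = −F gives Δ = (0.5000, -5.0000).
Then the next iterate is (x₁, x₂)₁ = (2.5000, -6.5000).

(2.5000, -6.5000)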